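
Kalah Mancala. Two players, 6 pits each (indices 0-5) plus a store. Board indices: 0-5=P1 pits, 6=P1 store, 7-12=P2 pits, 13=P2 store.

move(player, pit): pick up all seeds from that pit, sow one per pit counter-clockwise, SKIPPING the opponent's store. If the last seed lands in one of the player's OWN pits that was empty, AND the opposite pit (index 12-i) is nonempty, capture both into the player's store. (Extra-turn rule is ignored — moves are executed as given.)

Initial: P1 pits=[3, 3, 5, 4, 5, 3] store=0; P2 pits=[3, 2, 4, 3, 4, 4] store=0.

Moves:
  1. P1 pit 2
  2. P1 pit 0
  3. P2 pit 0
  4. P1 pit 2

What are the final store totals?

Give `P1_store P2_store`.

Answer: 1 0

Derivation:
Move 1: P1 pit2 -> P1=[3,3,0,5,6,4](1) P2=[4,2,4,3,4,4](0)
Move 2: P1 pit0 -> P1=[0,4,1,6,6,4](1) P2=[4,2,4,3,4,4](0)
Move 3: P2 pit0 -> P1=[0,4,1,6,6,4](1) P2=[0,3,5,4,5,4](0)
Move 4: P1 pit2 -> P1=[0,4,0,7,6,4](1) P2=[0,3,5,4,5,4](0)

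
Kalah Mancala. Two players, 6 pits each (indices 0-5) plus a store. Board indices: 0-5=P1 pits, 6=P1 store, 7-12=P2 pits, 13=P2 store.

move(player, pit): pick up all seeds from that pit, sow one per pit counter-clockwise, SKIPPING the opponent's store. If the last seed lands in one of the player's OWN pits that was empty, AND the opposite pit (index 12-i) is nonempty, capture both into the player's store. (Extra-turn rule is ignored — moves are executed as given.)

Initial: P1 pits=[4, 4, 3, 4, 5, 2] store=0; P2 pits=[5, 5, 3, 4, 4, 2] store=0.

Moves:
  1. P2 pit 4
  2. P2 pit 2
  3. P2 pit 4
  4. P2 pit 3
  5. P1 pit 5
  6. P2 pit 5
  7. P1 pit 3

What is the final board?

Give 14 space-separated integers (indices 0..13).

Answer: 7 7 4 0 7 1 2 7 6 0 0 1 0 3

Derivation:
Move 1: P2 pit4 -> P1=[5,5,3,4,5,2](0) P2=[5,5,3,4,0,3](1)
Move 2: P2 pit2 -> P1=[5,5,3,4,5,2](0) P2=[5,5,0,5,1,4](1)
Move 3: P2 pit4 -> P1=[5,5,3,4,5,2](0) P2=[5,5,0,5,0,5](1)
Move 4: P2 pit3 -> P1=[6,6,3,4,5,2](0) P2=[5,5,0,0,1,6](2)
Move 5: P1 pit5 -> P1=[6,6,3,4,5,0](1) P2=[6,5,0,0,1,6](2)
Move 6: P2 pit5 -> P1=[7,7,4,5,6,0](1) P2=[6,5,0,0,1,0](3)
Move 7: P1 pit3 -> P1=[7,7,4,0,7,1](2) P2=[7,6,0,0,1,0](3)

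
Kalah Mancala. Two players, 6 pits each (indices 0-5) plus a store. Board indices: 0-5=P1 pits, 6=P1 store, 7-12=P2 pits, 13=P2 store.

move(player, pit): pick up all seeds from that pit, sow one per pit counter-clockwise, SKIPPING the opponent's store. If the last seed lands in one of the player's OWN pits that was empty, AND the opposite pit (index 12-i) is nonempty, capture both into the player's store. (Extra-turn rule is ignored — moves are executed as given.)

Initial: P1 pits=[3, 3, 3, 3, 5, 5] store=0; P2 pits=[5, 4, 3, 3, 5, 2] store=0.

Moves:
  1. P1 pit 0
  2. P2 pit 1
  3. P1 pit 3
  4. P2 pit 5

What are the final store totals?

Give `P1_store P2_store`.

Move 1: P1 pit0 -> P1=[0,4,4,4,5,5](0) P2=[5,4,3,3,5,2](0)
Move 2: P2 pit1 -> P1=[0,4,4,4,5,5](0) P2=[5,0,4,4,6,3](0)
Move 3: P1 pit3 -> P1=[0,4,4,0,6,6](1) P2=[6,0,4,4,6,3](0)
Move 4: P2 pit5 -> P1=[1,5,4,0,6,6](1) P2=[6,0,4,4,6,0](1)

Answer: 1 1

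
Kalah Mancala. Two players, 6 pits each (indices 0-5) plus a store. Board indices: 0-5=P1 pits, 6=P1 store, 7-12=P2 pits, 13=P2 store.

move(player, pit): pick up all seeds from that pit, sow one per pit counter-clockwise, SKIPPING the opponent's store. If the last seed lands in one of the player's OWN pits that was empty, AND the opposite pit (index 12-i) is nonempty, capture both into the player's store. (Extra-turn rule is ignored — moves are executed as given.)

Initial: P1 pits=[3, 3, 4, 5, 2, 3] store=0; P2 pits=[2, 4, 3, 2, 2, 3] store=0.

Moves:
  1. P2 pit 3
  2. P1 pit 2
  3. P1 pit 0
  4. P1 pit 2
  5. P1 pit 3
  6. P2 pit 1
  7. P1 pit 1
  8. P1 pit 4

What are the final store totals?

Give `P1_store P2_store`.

Move 1: P2 pit3 -> P1=[3,3,4,5,2,3](0) P2=[2,4,3,0,3,4](0)
Move 2: P1 pit2 -> P1=[3,3,0,6,3,4](1) P2=[2,4,3,0,3,4](0)
Move 3: P1 pit0 -> P1=[0,4,1,7,3,4](1) P2=[2,4,3,0,3,4](0)
Move 4: P1 pit2 -> P1=[0,4,0,8,3,4](1) P2=[2,4,3,0,3,4](0)
Move 5: P1 pit3 -> P1=[0,4,0,0,4,5](2) P2=[3,5,4,1,4,4](0)
Move 6: P2 pit1 -> P1=[0,4,0,0,4,5](2) P2=[3,0,5,2,5,5](1)
Move 7: P1 pit1 -> P1=[0,0,1,1,5,6](2) P2=[3,0,5,2,5,5](1)
Move 8: P1 pit4 -> P1=[0,0,1,1,0,7](3) P2=[4,1,6,2,5,5](1)

Answer: 3 1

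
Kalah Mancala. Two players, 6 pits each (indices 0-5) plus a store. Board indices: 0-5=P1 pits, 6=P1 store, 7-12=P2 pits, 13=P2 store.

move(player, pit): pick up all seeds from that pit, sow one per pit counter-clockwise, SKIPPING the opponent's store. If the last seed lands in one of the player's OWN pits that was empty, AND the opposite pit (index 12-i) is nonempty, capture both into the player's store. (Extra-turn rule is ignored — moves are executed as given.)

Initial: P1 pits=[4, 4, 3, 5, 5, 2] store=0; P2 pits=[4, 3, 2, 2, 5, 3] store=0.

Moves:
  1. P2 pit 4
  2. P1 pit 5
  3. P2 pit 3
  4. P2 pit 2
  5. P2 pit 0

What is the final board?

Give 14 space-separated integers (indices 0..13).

Answer: 5 5 4 5 5 0 1 0 4 1 2 3 6 1

Derivation:
Move 1: P2 pit4 -> P1=[5,5,4,5,5,2](0) P2=[4,3,2,2,0,4](1)
Move 2: P1 pit5 -> P1=[5,5,4,5,5,0](1) P2=[5,3,2,2,0,4](1)
Move 3: P2 pit3 -> P1=[5,5,4,5,5,0](1) P2=[5,3,2,0,1,5](1)
Move 4: P2 pit2 -> P1=[5,5,4,5,5,0](1) P2=[5,3,0,1,2,5](1)
Move 5: P2 pit0 -> P1=[5,5,4,5,5,0](1) P2=[0,4,1,2,3,6](1)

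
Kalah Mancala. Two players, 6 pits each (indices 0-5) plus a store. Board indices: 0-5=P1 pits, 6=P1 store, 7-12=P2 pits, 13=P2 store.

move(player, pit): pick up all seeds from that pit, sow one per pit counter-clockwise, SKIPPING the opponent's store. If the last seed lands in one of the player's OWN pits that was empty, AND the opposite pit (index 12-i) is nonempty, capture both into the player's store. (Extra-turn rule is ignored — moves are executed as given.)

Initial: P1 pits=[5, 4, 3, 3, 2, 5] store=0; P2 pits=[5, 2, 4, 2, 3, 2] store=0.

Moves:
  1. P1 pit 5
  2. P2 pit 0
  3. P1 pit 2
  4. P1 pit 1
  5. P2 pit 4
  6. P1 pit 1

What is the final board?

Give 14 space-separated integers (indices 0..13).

Answer: 6 0 2 5 4 2 1 0 4 6 4 0 4 2

Derivation:
Move 1: P1 pit5 -> P1=[5,4,3,3,2,0](1) P2=[6,3,5,3,3,2](0)
Move 2: P2 pit0 -> P1=[5,4,3,3,2,0](1) P2=[0,4,6,4,4,3](1)
Move 3: P1 pit2 -> P1=[5,4,0,4,3,1](1) P2=[0,4,6,4,4,3](1)
Move 4: P1 pit1 -> P1=[5,0,1,5,4,2](1) P2=[0,4,6,4,4,3](1)
Move 5: P2 pit4 -> P1=[6,1,1,5,4,2](1) P2=[0,4,6,4,0,4](2)
Move 6: P1 pit1 -> P1=[6,0,2,5,4,2](1) P2=[0,4,6,4,0,4](2)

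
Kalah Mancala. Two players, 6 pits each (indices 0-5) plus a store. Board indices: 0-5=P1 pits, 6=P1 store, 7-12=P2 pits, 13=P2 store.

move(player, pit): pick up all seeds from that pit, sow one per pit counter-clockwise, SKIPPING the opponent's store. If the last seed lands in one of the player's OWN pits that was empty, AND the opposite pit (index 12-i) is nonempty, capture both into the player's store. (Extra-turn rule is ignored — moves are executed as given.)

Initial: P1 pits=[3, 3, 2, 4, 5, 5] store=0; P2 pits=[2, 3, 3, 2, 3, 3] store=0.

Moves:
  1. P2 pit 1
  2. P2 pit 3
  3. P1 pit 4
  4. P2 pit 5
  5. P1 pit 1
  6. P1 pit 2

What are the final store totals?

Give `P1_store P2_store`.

Answer: 2 2

Derivation:
Move 1: P2 pit1 -> P1=[3,3,2,4,5,5](0) P2=[2,0,4,3,4,3](0)
Move 2: P2 pit3 -> P1=[3,3,2,4,5,5](0) P2=[2,0,4,0,5,4](1)
Move 3: P1 pit4 -> P1=[3,3,2,4,0,6](1) P2=[3,1,5,0,5,4](1)
Move 4: P2 pit5 -> P1=[4,4,3,4,0,6](1) P2=[3,1,5,0,5,0](2)
Move 5: P1 pit1 -> P1=[4,0,4,5,1,7](1) P2=[3,1,5,0,5,0](2)
Move 6: P1 pit2 -> P1=[4,0,0,6,2,8](2) P2=[3,1,5,0,5,0](2)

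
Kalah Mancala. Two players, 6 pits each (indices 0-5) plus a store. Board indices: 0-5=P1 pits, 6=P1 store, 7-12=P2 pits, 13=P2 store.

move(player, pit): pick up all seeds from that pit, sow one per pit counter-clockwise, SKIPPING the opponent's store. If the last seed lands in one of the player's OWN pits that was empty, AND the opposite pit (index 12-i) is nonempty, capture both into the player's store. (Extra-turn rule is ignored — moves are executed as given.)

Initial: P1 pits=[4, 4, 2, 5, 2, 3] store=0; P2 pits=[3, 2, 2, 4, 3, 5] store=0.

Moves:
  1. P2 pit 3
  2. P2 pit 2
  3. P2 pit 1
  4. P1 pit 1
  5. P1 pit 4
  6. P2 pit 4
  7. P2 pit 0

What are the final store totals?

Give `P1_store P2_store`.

Answer: 1 4

Derivation:
Move 1: P2 pit3 -> P1=[5,4,2,5,2,3](0) P2=[3,2,2,0,4,6](1)
Move 2: P2 pit2 -> P1=[5,4,2,5,2,3](0) P2=[3,2,0,1,5,6](1)
Move 3: P2 pit1 -> P1=[5,4,2,5,2,3](0) P2=[3,0,1,2,5,6](1)
Move 4: P1 pit1 -> P1=[5,0,3,6,3,4](0) P2=[3,0,1,2,5,6](1)
Move 5: P1 pit4 -> P1=[5,0,3,6,0,5](1) P2=[4,0,1,2,5,6](1)
Move 6: P2 pit4 -> P1=[6,1,4,6,0,5](1) P2=[4,0,1,2,0,7](2)
Move 7: P2 pit0 -> P1=[6,0,4,6,0,5](1) P2=[0,1,2,3,0,7](4)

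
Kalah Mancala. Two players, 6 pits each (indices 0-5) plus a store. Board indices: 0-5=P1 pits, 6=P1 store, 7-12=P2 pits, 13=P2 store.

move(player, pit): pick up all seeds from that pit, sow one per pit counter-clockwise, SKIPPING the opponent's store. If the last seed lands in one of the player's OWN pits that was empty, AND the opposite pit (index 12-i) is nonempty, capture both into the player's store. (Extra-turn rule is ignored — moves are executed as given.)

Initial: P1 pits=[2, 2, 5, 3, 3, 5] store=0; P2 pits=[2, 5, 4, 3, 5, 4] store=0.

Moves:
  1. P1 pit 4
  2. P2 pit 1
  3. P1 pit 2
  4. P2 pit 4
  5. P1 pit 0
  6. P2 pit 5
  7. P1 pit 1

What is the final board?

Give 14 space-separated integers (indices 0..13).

Move 1: P1 pit4 -> P1=[2,2,5,3,0,6](1) P2=[3,5,4,3,5,4](0)
Move 2: P2 pit1 -> P1=[2,2,5,3,0,6](1) P2=[3,0,5,4,6,5](1)
Move 3: P1 pit2 -> P1=[2,2,0,4,1,7](2) P2=[4,0,5,4,6,5](1)
Move 4: P2 pit4 -> P1=[3,3,1,5,1,7](2) P2=[4,0,5,4,0,6](2)
Move 5: P1 pit0 -> P1=[0,4,2,6,1,7](2) P2=[4,0,5,4,0,6](2)
Move 6: P2 pit5 -> P1=[1,5,3,7,2,7](2) P2=[4,0,5,4,0,0](3)
Move 7: P1 pit1 -> P1=[1,0,4,8,3,8](3) P2=[4,0,5,4,0,0](3)

Answer: 1 0 4 8 3 8 3 4 0 5 4 0 0 3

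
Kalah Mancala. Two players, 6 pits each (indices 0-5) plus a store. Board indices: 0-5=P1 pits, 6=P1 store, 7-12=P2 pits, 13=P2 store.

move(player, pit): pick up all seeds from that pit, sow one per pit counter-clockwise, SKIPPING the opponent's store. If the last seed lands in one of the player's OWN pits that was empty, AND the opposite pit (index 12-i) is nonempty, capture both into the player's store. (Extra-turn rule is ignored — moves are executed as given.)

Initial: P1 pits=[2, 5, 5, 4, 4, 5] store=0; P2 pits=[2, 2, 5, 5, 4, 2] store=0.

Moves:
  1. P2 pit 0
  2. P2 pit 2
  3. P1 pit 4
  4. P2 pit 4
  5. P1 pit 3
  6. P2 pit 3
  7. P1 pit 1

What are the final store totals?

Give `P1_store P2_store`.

Move 1: P2 pit0 -> P1=[2,5,5,4,4,5](0) P2=[0,3,6,5,4,2](0)
Move 2: P2 pit2 -> P1=[3,6,5,4,4,5](0) P2=[0,3,0,6,5,3](1)
Move 3: P1 pit4 -> P1=[3,6,5,4,0,6](1) P2=[1,4,0,6,5,3](1)
Move 4: P2 pit4 -> P1=[4,7,6,4,0,6](1) P2=[1,4,0,6,0,4](2)
Move 5: P1 pit3 -> P1=[4,7,6,0,1,7](2) P2=[2,4,0,6,0,4](2)
Move 6: P2 pit3 -> P1=[5,8,7,0,1,7](2) P2=[2,4,0,0,1,5](3)
Move 7: P1 pit1 -> P1=[5,0,8,1,2,8](3) P2=[3,5,1,0,1,5](3)

Answer: 3 3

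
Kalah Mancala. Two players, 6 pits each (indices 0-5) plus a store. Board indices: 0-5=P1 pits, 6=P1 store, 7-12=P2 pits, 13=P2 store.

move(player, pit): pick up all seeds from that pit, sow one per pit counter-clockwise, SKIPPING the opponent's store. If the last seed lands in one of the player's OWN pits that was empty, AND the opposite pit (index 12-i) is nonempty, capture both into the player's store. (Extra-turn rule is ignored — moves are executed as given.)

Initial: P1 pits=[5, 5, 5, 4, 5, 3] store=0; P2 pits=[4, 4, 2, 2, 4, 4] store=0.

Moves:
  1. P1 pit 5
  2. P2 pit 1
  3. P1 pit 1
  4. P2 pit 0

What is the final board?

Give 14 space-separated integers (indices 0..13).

Move 1: P1 pit5 -> P1=[5,5,5,4,5,0](1) P2=[5,5,2,2,4,4](0)
Move 2: P2 pit1 -> P1=[5,5,5,4,5,0](1) P2=[5,0,3,3,5,5](1)
Move 3: P1 pit1 -> P1=[5,0,6,5,6,1](2) P2=[5,0,3,3,5,5](1)
Move 4: P2 pit0 -> P1=[5,0,6,5,6,1](2) P2=[0,1,4,4,6,6](1)

Answer: 5 0 6 5 6 1 2 0 1 4 4 6 6 1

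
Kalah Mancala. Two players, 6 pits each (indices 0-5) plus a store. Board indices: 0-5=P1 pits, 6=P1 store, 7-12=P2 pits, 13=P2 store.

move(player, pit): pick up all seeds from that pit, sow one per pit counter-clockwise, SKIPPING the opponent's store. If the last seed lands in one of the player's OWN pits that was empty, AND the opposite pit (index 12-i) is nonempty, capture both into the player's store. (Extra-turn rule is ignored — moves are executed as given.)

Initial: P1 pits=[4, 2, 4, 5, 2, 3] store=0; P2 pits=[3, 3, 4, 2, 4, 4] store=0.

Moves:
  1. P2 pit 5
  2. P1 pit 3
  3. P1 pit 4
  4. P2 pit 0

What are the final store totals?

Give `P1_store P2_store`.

Move 1: P2 pit5 -> P1=[5,3,5,5,2,3](0) P2=[3,3,4,2,4,0](1)
Move 2: P1 pit3 -> P1=[5,3,5,0,3,4](1) P2=[4,4,4,2,4,0](1)
Move 3: P1 pit4 -> P1=[5,3,5,0,0,5](2) P2=[5,4,4,2,4,0](1)
Move 4: P2 pit0 -> P1=[0,3,5,0,0,5](2) P2=[0,5,5,3,5,0](7)

Answer: 2 7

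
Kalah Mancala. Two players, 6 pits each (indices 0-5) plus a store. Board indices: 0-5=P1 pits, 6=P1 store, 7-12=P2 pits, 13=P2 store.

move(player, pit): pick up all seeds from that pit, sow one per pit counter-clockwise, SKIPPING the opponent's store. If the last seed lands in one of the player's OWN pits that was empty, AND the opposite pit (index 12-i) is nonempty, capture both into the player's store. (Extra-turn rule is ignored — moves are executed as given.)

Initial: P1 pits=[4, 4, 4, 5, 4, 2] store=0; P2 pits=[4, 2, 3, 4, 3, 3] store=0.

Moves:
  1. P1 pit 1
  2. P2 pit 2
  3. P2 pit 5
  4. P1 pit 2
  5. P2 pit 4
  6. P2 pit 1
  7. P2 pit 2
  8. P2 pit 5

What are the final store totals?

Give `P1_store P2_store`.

Move 1: P1 pit1 -> P1=[4,0,5,6,5,3](0) P2=[4,2,3,4,3,3](0)
Move 2: P2 pit2 -> P1=[4,0,5,6,5,3](0) P2=[4,2,0,5,4,4](0)
Move 3: P2 pit5 -> P1=[5,1,6,6,5,3](0) P2=[4,2,0,5,4,0](1)
Move 4: P1 pit2 -> P1=[5,1,0,7,6,4](1) P2=[5,3,0,5,4,0](1)
Move 5: P2 pit4 -> P1=[6,2,0,7,6,4](1) P2=[5,3,0,5,0,1](2)
Move 6: P2 pit1 -> P1=[6,0,0,7,6,4](1) P2=[5,0,1,6,0,1](5)
Move 7: P2 pit2 -> P1=[6,0,0,7,6,4](1) P2=[5,0,0,7,0,1](5)
Move 8: P2 pit5 -> P1=[6,0,0,7,6,4](1) P2=[5,0,0,7,0,0](6)

Answer: 1 6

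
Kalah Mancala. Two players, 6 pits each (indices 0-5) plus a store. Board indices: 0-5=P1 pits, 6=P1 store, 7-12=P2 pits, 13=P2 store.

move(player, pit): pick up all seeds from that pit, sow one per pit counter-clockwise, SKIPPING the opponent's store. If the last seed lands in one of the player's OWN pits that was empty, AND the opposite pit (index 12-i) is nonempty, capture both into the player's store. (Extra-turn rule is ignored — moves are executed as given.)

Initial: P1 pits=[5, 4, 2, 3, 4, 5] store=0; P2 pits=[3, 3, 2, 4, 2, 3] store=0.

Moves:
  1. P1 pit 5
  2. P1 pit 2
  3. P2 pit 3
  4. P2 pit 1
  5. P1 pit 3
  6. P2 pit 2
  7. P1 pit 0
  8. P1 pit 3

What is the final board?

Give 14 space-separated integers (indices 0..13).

Move 1: P1 pit5 -> P1=[5,4,2,3,4,0](1) P2=[4,4,3,5,2,3](0)
Move 2: P1 pit2 -> P1=[5,4,0,4,5,0](1) P2=[4,4,3,5,2,3](0)
Move 3: P2 pit3 -> P1=[6,5,0,4,5,0](1) P2=[4,4,3,0,3,4](1)
Move 4: P2 pit1 -> P1=[6,5,0,4,5,0](1) P2=[4,0,4,1,4,5](1)
Move 5: P1 pit3 -> P1=[6,5,0,0,6,1](2) P2=[5,0,4,1,4,5](1)
Move 6: P2 pit2 -> P1=[6,5,0,0,6,1](2) P2=[5,0,0,2,5,6](2)
Move 7: P1 pit0 -> P1=[0,6,1,1,7,2](3) P2=[5,0,0,2,5,6](2)
Move 8: P1 pit3 -> P1=[0,6,1,0,8,2](3) P2=[5,0,0,2,5,6](2)

Answer: 0 6 1 0 8 2 3 5 0 0 2 5 6 2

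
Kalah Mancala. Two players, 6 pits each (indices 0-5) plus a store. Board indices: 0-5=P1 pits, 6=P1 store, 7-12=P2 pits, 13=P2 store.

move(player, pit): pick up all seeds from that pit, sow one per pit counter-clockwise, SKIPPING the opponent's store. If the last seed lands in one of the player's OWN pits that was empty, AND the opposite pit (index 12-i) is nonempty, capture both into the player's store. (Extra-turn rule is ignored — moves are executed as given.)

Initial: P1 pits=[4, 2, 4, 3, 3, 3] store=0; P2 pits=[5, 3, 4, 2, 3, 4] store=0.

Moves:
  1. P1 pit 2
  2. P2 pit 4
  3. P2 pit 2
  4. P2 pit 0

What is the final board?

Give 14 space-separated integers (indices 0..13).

Move 1: P1 pit2 -> P1=[4,2,0,4,4,4](1) P2=[5,3,4,2,3,4](0)
Move 2: P2 pit4 -> P1=[5,2,0,4,4,4](1) P2=[5,3,4,2,0,5](1)
Move 3: P2 pit2 -> P1=[5,2,0,4,4,4](1) P2=[5,3,0,3,1,6](2)
Move 4: P2 pit0 -> P1=[5,2,0,4,4,4](1) P2=[0,4,1,4,2,7](2)

Answer: 5 2 0 4 4 4 1 0 4 1 4 2 7 2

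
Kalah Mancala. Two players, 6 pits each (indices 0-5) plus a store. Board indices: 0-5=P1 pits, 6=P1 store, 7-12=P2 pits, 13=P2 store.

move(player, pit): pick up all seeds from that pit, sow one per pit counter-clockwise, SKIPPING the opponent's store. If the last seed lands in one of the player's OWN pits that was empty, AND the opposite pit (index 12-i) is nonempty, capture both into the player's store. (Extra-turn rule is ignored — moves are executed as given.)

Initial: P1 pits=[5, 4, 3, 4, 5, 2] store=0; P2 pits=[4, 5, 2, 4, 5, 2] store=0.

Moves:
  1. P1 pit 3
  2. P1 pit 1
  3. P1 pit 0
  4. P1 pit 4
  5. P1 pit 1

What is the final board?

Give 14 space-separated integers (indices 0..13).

Answer: 0 0 6 2 0 6 2 6 6 3 5 6 3 0

Derivation:
Move 1: P1 pit3 -> P1=[5,4,3,0,6,3](1) P2=[5,5,2,4,5,2](0)
Move 2: P1 pit1 -> P1=[5,0,4,1,7,4](1) P2=[5,5,2,4,5,2](0)
Move 3: P1 pit0 -> P1=[0,1,5,2,8,5](1) P2=[5,5,2,4,5,2](0)
Move 4: P1 pit4 -> P1=[0,1,5,2,0,6](2) P2=[6,6,3,5,6,3](0)
Move 5: P1 pit1 -> P1=[0,0,6,2,0,6](2) P2=[6,6,3,5,6,3](0)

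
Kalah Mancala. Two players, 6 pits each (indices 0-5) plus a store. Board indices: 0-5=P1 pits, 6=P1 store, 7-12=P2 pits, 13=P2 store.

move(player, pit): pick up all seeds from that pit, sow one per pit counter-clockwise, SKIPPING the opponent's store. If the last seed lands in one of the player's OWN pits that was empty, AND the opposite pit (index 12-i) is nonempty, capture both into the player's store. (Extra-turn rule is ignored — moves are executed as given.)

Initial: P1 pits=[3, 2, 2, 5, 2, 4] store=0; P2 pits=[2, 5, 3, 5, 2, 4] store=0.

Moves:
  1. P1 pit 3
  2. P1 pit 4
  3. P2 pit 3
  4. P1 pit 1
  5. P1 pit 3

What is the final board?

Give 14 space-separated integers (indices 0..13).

Answer: 4 0 3 0 1 6 9 4 0 3 0 3 5 1

Derivation:
Move 1: P1 pit3 -> P1=[3,2,2,0,3,5](1) P2=[3,6,3,5,2,4](0)
Move 2: P1 pit4 -> P1=[3,2,2,0,0,6](2) P2=[4,6,3,5,2,4](0)
Move 3: P2 pit3 -> P1=[4,3,2,0,0,6](2) P2=[4,6,3,0,3,5](1)
Move 4: P1 pit1 -> P1=[4,0,3,1,0,6](9) P2=[4,0,3,0,3,5](1)
Move 5: P1 pit3 -> P1=[4,0,3,0,1,6](9) P2=[4,0,3,0,3,5](1)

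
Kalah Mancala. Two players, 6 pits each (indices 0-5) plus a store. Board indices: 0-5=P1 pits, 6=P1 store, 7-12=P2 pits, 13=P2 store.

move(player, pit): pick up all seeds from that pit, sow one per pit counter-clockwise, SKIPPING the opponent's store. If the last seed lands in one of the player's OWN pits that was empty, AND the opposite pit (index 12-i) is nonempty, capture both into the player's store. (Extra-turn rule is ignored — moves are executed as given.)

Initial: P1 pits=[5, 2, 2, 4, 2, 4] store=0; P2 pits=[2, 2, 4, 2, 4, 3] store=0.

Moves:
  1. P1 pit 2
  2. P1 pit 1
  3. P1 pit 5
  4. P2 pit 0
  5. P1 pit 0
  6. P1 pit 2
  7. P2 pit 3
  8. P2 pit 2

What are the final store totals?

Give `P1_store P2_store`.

Move 1: P1 pit2 -> P1=[5,2,0,5,3,4](0) P2=[2,2,4,2,4,3](0)
Move 2: P1 pit1 -> P1=[5,0,1,6,3,4](0) P2=[2,2,4,2,4,3](0)
Move 3: P1 pit5 -> P1=[5,0,1,6,3,0](1) P2=[3,3,5,2,4,3](0)
Move 4: P2 pit0 -> P1=[5,0,1,6,3,0](1) P2=[0,4,6,3,4,3](0)
Move 5: P1 pit0 -> P1=[0,1,2,7,4,1](1) P2=[0,4,6,3,4,3](0)
Move 6: P1 pit2 -> P1=[0,1,0,8,5,1](1) P2=[0,4,6,3,4,3](0)
Move 7: P2 pit3 -> P1=[0,1,0,8,5,1](1) P2=[0,4,6,0,5,4](1)
Move 8: P2 pit2 -> P1=[1,2,0,8,5,1](1) P2=[0,4,0,1,6,5](2)

Answer: 1 2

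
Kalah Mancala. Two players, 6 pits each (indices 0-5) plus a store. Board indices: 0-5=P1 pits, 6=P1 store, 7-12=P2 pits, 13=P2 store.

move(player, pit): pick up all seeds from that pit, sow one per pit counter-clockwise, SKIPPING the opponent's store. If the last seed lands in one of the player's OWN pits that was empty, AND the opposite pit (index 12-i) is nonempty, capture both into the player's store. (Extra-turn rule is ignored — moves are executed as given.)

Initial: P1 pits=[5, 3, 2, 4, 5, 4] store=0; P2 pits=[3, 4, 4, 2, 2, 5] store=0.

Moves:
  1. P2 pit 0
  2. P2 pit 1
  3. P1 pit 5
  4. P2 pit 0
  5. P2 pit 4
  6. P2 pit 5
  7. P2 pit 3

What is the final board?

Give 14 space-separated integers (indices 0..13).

Answer: 8 4 3 5 6 1 1 0 2 7 0 1 1 4

Derivation:
Move 1: P2 pit0 -> P1=[5,3,2,4,5,4](0) P2=[0,5,5,3,2,5](0)
Move 2: P2 pit1 -> P1=[5,3,2,4,5,4](0) P2=[0,0,6,4,3,6](1)
Move 3: P1 pit5 -> P1=[5,3,2,4,5,0](1) P2=[1,1,7,4,3,6](1)
Move 4: P2 pit0 -> P1=[5,3,2,4,5,0](1) P2=[0,2,7,4,3,6](1)
Move 5: P2 pit4 -> P1=[6,3,2,4,5,0](1) P2=[0,2,7,4,0,7](2)
Move 6: P2 pit5 -> P1=[7,4,3,5,6,1](1) P2=[0,2,7,4,0,0](3)
Move 7: P2 pit3 -> P1=[8,4,3,5,6,1](1) P2=[0,2,7,0,1,1](4)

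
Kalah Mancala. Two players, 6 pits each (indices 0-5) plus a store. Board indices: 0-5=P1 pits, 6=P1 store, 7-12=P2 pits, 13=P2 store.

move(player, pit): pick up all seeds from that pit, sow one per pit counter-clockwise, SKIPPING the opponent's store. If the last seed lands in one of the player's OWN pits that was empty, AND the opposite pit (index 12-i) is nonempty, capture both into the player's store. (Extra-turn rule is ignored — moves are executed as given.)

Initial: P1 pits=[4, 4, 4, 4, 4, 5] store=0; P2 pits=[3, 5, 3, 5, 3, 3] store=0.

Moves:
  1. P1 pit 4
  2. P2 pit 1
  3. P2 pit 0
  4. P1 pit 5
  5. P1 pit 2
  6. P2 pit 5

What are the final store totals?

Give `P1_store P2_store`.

Move 1: P1 pit4 -> P1=[4,4,4,4,0,6](1) P2=[4,6,3,5,3,3](0)
Move 2: P2 pit1 -> P1=[5,4,4,4,0,6](1) P2=[4,0,4,6,4,4](1)
Move 3: P2 pit0 -> P1=[5,4,4,4,0,6](1) P2=[0,1,5,7,5,4](1)
Move 4: P1 pit5 -> P1=[5,4,4,4,0,0](2) P2=[1,2,6,8,6,4](1)
Move 5: P1 pit2 -> P1=[5,4,0,5,1,1](3) P2=[1,2,6,8,6,4](1)
Move 6: P2 pit5 -> P1=[6,5,1,5,1,1](3) P2=[1,2,6,8,6,0](2)

Answer: 3 2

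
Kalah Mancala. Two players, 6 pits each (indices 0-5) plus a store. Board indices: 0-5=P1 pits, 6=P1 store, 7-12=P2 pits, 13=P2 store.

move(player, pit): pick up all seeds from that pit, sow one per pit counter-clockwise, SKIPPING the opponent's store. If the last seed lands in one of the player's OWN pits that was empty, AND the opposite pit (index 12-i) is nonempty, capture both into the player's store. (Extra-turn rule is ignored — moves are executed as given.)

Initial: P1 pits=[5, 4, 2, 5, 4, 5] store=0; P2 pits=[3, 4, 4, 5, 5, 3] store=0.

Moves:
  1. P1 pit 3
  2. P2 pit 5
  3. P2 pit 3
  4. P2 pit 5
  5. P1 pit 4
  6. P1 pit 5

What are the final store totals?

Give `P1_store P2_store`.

Answer: 3 3

Derivation:
Move 1: P1 pit3 -> P1=[5,4,2,0,5,6](1) P2=[4,5,4,5,5,3](0)
Move 2: P2 pit5 -> P1=[6,5,2,0,5,6](1) P2=[4,5,4,5,5,0](1)
Move 3: P2 pit3 -> P1=[7,6,2,0,5,6](1) P2=[4,5,4,0,6,1](2)
Move 4: P2 pit5 -> P1=[7,6,2,0,5,6](1) P2=[4,5,4,0,6,0](3)
Move 5: P1 pit4 -> P1=[7,6,2,0,0,7](2) P2=[5,6,5,0,6,0](3)
Move 6: P1 pit5 -> P1=[7,6,2,0,0,0](3) P2=[6,7,6,1,7,1](3)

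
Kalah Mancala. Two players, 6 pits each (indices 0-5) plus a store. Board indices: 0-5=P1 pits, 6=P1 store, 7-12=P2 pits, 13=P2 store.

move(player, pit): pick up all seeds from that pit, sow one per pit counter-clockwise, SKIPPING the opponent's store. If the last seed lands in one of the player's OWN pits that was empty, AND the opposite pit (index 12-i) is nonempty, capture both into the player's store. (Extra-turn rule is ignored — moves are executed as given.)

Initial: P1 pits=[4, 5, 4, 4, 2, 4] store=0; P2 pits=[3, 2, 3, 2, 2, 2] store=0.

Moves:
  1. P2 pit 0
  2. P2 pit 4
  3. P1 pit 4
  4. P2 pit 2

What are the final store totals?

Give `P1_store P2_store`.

Answer: 1 2

Derivation:
Move 1: P2 pit0 -> P1=[4,5,4,4,2,4](0) P2=[0,3,4,3,2,2](0)
Move 2: P2 pit4 -> P1=[4,5,4,4,2,4](0) P2=[0,3,4,3,0,3](1)
Move 3: P1 pit4 -> P1=[4,5,4,4,0,5](1) P2=[0,3,4,3,0,3](1)
Move 4: P2 pit2 -> P1=[4,5,4,4,0,5](1) P2=[0,3,0,4,1,4](2)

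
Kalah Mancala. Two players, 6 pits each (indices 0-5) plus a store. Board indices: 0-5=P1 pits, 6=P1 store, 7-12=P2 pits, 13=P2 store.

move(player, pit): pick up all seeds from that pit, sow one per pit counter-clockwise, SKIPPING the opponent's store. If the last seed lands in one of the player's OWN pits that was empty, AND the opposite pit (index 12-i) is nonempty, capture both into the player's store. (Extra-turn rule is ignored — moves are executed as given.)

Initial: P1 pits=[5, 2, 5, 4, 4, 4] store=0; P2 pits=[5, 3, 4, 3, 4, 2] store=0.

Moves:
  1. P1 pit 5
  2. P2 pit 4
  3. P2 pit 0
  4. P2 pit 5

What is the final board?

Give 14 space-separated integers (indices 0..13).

Move 1: P1 pit5 -> P1=[5,2,5,4,4,0](1) P2=[6,4,5,3,4,2](0)
Move 2: P2 pit4 -> P1=[6,3,5,4,4,0](1) P2=[6,4,5,3,0,3](1)
Move 3: P2 pit0 -> P1=[6,3,5,4,4,0](1) P2=[0,5,6,4,1,4](2)
Move 4: P2 pit5 -> P1=[7,4,6,4,4,0](1) P2=[0,5,6,4,1,0](3)

Answer: 7 4 6 4 4 0 1 0 5 6 4 1 0 3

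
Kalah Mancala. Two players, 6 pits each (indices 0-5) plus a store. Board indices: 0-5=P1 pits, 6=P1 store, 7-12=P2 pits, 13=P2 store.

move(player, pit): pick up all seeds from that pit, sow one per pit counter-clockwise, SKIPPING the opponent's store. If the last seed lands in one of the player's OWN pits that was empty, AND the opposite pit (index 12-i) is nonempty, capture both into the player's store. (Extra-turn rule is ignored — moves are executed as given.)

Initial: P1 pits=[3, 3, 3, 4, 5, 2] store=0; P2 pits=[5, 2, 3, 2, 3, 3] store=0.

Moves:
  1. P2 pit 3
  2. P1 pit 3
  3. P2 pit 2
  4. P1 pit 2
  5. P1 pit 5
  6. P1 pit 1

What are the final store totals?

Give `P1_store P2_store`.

Answer: 2 0

Derivation:
Move 1: P2 pit3 -> P1=[3,3,3,4,5,2](0) P2=[5,2,3,0,4,4](0)
Move 2: P1 pit3 -> P1=[3,3,3,0,6,3](1) P2=[6,2,3,0,4,4](0)
Move 3: P2 pit2 -> P1=[3,3,3,0,6,3](1) P2=[6,2,0,1,5,5](0)
Move 4: P1 pit2 -> P1=[3,3,0,1,7,4](1) P2=[6,2,0,1,5,5](0)
Move 5: P1 pit5 -> P1=[3,3,0,1,7,0](2) P2=[7,3,1,1,5,5](0)
Move 6: P1 pit1 -> P1=[3,0,1,2,8,0](2) P2=[7,3,1,1,5,5](0)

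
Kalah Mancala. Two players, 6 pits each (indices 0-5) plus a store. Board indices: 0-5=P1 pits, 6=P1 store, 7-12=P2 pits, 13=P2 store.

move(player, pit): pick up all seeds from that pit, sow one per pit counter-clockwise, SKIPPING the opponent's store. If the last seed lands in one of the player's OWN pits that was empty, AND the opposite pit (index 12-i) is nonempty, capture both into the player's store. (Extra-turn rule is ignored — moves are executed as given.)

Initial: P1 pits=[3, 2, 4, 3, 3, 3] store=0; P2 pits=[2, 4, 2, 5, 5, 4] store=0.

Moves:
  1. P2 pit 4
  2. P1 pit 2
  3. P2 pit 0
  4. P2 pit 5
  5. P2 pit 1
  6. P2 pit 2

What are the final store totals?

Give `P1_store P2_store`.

Answer: 1 4

Derivation:
Move 1: P2 pit4 -> P1=[4,3,5,3,3,3](0) P2=[2,4,2,5,0,5](1)
Move 2: P1 pit2 -> P1=[4,3,0,4,4,4](1) P2=[3,4,2,5,0,5](1)
Move 3: P2 pit0 -> P1=[4,3,0,4,4,4](1) P2=[0,5,3,6,0,5](1)
Move 4: P2 pit5 -> P1=[5,4,1,5,4,4](1) P2=[0,5,3,6,0,0](2)
Move 5: P2 pit1 -> P1=[5,4,1,5,4,4](1) P2=[0,0,4,7,1,1](3)
Move 6: P2 pit2 -> P1=[5,4,1,5,4,4](1) P2=[0,0,0,8,2,2](4)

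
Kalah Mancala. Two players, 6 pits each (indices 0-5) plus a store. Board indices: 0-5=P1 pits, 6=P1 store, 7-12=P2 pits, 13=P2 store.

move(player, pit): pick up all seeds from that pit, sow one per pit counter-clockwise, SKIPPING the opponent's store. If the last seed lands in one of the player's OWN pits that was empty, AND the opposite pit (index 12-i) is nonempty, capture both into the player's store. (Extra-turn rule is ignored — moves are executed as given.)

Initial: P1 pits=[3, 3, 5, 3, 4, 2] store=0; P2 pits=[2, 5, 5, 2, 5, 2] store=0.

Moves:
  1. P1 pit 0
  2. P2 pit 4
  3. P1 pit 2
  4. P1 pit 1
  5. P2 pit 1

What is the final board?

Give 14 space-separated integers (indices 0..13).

Move 1: P1 pit0 -> P1=[0,4,6,4,4,2](0) P2=[2,5,5,2,5,2](0)
Move 2: P2 pit4 -> P1=[1,5,7,4,4,2](0) P2=[2,5,5,2,0,3](1)
Move 3: P1 pit2 -> P1=[1,5,0,5,5,3](1) P2=[3,6,6,2,0,3](1)
Move 4: P1 pit1 -> P1=[1,0,1,6,6,4](2) P2=[3,6,6,2,0,3](1)
Move 5: P2 pit1 -> P1=[2,0,1,6,6,4](2) P2=[3,0,7,3,1,4](2)

Answer: 2 0 1 6 6 4 2 3 0 7 3 1 4 2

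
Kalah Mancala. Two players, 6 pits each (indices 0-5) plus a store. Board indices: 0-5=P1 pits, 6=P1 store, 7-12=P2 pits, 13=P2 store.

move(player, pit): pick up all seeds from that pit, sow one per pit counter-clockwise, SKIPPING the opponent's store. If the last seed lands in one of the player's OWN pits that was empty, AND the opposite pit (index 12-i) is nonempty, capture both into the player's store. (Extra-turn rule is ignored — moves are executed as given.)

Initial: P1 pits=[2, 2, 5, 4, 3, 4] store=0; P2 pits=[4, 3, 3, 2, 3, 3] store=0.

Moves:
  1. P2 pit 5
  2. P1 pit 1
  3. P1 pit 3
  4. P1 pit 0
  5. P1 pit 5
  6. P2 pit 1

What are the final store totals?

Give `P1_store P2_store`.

Move 1: P2 pit5 -> P1=[3,3,5,4,3,4](0) P2=[4,3,3,2,3,0](1)
Move 2: P1 pit1 -> P1=[3,0,6,5,4,4](0) P2=[4,3,3,2,3,0](1)
Move 3: P1 pit3 -> P1=[3,0,6,0,5,5](1) P2=[5,4,3,2,3,0](1)
Move 4: P1 pit0 -> P1=[0,1,7,0,5,5](5) P2=[5,4,0,2,3,0](1)
Move 5: P1 pit5 -> P1=[0,1,7,0,5,0](6) P2=[6,5,1,3,3,0](1)
Move 6: P2 pit1 -> P1=[0,1,7,0,5,0](6) P2=[6,0,2,4,4,1](2)

Answer: 6 2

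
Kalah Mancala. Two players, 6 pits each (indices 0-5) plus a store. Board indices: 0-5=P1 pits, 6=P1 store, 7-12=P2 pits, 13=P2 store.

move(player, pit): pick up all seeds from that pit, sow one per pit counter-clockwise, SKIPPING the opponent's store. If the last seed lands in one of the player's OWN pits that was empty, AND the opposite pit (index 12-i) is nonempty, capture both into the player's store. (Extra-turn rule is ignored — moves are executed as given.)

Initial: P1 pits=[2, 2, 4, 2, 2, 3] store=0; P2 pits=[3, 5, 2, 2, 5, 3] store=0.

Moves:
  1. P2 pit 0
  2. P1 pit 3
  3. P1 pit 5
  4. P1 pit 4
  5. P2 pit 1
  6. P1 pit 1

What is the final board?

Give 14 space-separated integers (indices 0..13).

Answer: 3 0 5 1 1 1 2 2 0 5 4 6 4 1

Derivation:
Move 1: P2 pit0 -> P1=[2,2,4,2,2,3](0) P2=[0,6,3,3,5,3](0)
Move 2: P1 pit3 -> P1=[2,2,4,0,3,4](0) P2=[0,6,3,3,5,3](0)
Move 3: P1 pit5 -> P1=[2,2,4,0,3,0](1) P2=[1,7,4,3,5,3](0)
Move 4: P1 pit4 -> P1=[2,2,4,0,0,1](2) P2=[2,7,4,3,5,3](0)
Move 5: P2 pit1 -> P1=[3,3,4,0,0,1](2) P2=[2,0,5,4,6,4](1)
Move 6: P1 pit1 -> P1=[3,0,5,1,1,1](2) P2=[2,0,5,4,6,4](1)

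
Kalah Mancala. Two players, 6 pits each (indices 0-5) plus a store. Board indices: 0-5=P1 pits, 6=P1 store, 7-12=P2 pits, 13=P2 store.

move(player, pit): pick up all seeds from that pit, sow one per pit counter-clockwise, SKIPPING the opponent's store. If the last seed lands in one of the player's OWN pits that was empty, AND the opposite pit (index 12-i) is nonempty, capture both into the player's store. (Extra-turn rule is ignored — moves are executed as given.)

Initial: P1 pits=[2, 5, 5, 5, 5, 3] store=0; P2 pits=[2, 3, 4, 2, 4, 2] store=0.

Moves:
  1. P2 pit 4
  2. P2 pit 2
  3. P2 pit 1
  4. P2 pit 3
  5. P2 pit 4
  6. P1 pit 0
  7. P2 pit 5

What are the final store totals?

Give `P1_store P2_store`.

Move 1: P2 pit4 -> P1=[3,6,5,5,5,3](0) P2=[2,3,4,2,0,3](1)
Move 2: P2 pit2 -> P1=[3,6,5,5,5,3](0) P2=[2,3,0,3,1,4](2)
Move 3: P2 pit1 -> P1=[3,6,5,5,5,3](0) P2=[2,0,1,4,2,4](2)
Move 4: P2 pit3 -> P1=[4,6,5,5,5,3](0) P2=[2,0,1,0,3,5](3)
Move 5: P2 pit4 -> P1=[5,6,5,5,5,3](0) P2=[2,0,1,0,0,6](4)
Move 6: P1 pit0 -> P1=[0,7,6,6,6,4](0) P2=[2,0,1,0,0,6](4)
Move 7: P2 pit5 -> P1=[1,8,7,7,7,4](0) P2=[2,0,1,0,0,0](5)

Answer: 0 5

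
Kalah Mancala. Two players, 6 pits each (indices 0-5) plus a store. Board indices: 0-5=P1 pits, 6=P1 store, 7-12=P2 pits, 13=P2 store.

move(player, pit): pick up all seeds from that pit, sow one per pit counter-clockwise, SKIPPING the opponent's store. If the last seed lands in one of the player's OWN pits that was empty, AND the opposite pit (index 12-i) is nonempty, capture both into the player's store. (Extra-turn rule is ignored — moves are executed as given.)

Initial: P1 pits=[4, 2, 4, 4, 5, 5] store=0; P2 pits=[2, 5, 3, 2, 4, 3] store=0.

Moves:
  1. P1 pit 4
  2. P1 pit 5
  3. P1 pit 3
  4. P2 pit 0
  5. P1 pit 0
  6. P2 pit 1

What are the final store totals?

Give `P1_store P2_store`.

Answer: 3 1

Derivation:
Move 1: P1 pit4 -> P1=[4,2,4,4,0,6](1) P2=[3,6,4,2,4,3](0)
Move 2: P1 pit5 -> P1=[4,2,4,4,0,0](2) P2=[4,7,5,3,5,3](0)
Move 3: P1 pit3 -> P1=[4,2,4,0,1,1](3) P2=[5,7,5,3,5,3](0)
Move 4: P2 pit0 -> P1=[4,2,4,0,1,1](3) P2=[0,8,6,4,6,4](0)
Move 5: P1 pit0 -> P1=[0,3,5,1,2,1](3) P2=[0,8,6,4,6,4](0)
Move 6: P2 pit1 -> P1=[1,4,6,1,2,1](3) P2=[0,0,7,5,7,5](1)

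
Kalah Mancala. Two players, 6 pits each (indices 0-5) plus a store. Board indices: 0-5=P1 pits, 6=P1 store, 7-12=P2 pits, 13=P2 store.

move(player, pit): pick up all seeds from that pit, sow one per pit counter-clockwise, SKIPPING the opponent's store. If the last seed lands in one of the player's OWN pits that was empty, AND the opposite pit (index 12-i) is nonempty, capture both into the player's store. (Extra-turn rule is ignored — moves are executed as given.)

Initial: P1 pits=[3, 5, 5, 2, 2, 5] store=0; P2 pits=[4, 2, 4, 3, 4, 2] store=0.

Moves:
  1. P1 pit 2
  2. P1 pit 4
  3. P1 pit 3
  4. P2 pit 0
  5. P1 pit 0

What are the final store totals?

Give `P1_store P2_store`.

Move 1: P1 pit2 -> P1=[3,5,0,3,3,6](1) P2=[5,2,4,3,4,2](0)
Move 2: P1 pit4 -> P1=[3,5,0,3,0,7](2) P2=[6,2,4,3,4,2](0)
Move 3: P1 pit3 -> P1=[3,5,0,0,1,8](3) P2=[6,2,4,3,4,2](0)
Move 4: P2 pit0 -> P1=[3,5,0,0,1,8](3) P2=[0,3,5,4,5,3](1)
Move 5: P1 pit0 -> P1=[0,6,1,0,1,8](9) P2=[0,3,0,4,5,3](1)

Answer: 9 1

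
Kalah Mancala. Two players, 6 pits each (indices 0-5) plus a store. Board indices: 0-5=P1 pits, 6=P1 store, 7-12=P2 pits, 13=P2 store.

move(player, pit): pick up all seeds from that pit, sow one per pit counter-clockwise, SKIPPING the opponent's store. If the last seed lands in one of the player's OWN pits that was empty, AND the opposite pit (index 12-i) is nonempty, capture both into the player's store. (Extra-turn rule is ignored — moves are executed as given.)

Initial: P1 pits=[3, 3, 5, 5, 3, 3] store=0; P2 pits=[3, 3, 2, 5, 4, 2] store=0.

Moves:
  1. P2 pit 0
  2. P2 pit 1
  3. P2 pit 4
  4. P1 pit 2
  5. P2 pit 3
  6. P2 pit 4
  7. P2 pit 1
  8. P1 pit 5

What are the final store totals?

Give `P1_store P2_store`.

Move 1: P2 pit0 -> P1=[3,3,5,5,3,3](0) P2=[0,4,3,6,4,2](0)
Move 2: P2 pit1 -> P1=[3,3,5,5,3,3](0) P2=[0,0,4,7,5,3](0)
Move 3: P2 pit4 -> P1=[4,4,6,5,3,3](0) P2=[0,0,4,7,0,4](1)
Move 4: P1 pit2 -> P1=[4,4,0,6,4,4](1) P2=[1,1,4,7,0,4](1)
Move 5: P2 pit3 -> P1=[5,5,1,7,4,4](1) P2=[1,1,4,0,1,5](2)
Move 6: P2 pit4 -> P1=[5,5,1,7,4,4](1) P2=[1,1,4,0,0,6](2)
Move 7: P2 pit1 -> P1=[5,5,1,7,4,4](1) P2=[1,0,5,0,0,6](2)
Move 8: P1 pit5 -> P1=[5,5,1,7,4,0](2) P2=[2,1,6,0,0,6](2)

Answer: 2 2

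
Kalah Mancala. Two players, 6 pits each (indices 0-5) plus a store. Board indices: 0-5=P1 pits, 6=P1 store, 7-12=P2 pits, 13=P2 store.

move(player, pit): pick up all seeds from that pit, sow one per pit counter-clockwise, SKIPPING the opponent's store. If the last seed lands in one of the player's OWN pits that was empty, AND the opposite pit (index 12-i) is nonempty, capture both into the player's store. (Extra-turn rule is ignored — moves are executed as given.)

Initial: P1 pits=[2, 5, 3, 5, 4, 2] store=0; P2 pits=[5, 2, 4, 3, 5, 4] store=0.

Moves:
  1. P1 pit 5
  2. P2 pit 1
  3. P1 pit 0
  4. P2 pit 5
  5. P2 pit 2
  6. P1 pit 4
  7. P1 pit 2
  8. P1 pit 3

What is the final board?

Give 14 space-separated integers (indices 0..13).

Move 1: P1 pit5 -> P1=[2,5,3,5,4,0](1) P2=[6,2,4,3,5,4](0)
Move 2: P2 pit1 -> P1=[2,5,3,5,4,0](1) P2=[6,0,5,4,5,4](0)
Move 3: P1 pit0 -> P1=[0,6,4,5,4,0](1) P2=[6,0,5,4,5,4](0)
Move 4: P2 pit5 -> P1=[1,7,5,5,4,0](1) P2=[6,0,5,4,5,0](1)
Move 5: P2 pit2 -> P1=[2,7,5,5,4,0](1) P2=[6,0,0,5,6,1](2)
Move 6: P1 pit4 -> P1=[2,7,5,5,0,1](2) P2=[7,1,0,5,6,1](2)
Move 7: P1 pit2 -> P1=[2,7,0,6,1,2](3) P2=[8,1,0,5,6,1](2)
Move 8: P1 pit3 -> P1=[2,7,0,0,2,3](4) P2=[9,2,1,5,6,1](2)

Answer: 2 7 0 0 2 3 4 9 2 1 5 6 1 2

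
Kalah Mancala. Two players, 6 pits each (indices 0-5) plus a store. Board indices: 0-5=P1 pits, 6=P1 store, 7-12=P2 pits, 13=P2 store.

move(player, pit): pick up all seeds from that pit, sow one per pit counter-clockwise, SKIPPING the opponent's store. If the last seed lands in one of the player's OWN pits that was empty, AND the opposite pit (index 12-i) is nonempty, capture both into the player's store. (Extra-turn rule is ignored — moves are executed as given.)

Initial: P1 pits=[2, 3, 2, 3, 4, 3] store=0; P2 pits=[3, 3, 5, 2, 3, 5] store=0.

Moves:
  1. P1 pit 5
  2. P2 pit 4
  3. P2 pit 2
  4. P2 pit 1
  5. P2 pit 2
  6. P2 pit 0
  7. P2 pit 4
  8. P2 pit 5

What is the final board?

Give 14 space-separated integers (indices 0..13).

Move 1: P1 pit5 -> P1=[2,3,2,3,4,0](1) P2=[4,4,5,2,3,5](0)
Move 2: P2 pit4 -> P1=[3,3,2,3,4,0](1) P2=[4,4,5,2,0,6](1)
Move 3: P2 pit2 -> P1=[4,3,2,3,4,0](1) P2=[4,4,0,3,1,7](2)
Move 4: P2 pit1 -> P1=[4,3,2,3,4,0](1) P2=[4,0,1,4,2,8](2)
Move 5: P2 pit2 -> P1=[4,3,2,3,4,0](1) P2=[4,0,0,5,2,8](2)
Move 6: P2 pit0 -> P1=[4,3,2,3,4,0](1) P2=[0,1,1,6,3,8](2)
Move 7: P2 pit4 -> P1=[5,3,2,3,4,0](1) P2=[0,1,1,6,0,9](3)
Move 8: P2 pit5 -> P1=[6,4,3,4,5,1](1) P2=[1,2,1,6,0,0](4)

Answer: 6 4 3 4 5 1 1 1 2 1 6 0 0 4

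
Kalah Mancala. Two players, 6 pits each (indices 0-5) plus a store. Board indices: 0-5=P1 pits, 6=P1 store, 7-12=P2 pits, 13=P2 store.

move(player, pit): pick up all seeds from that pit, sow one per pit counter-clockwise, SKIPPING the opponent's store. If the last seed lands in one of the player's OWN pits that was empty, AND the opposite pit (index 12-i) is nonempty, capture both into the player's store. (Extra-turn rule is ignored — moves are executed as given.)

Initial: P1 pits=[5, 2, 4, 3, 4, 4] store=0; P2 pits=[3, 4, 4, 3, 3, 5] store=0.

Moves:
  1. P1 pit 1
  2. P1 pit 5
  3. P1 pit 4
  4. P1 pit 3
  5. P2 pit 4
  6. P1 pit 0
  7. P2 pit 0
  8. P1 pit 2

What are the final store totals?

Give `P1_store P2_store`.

Move 1: P1 pit1 -> P1=[5,0,5,4,4,4](0) P2=[3,4,4,3,3,5](0)
Move 2: P1 pit5 -> P1=[5,0,5,4,4,0](1) P2=[4,5,5,3,3,5](0)
Move 3: P1 pit4 -> P1=[5,0,5,4,0,1](2) P2=[5,6,5,3,3,5](0)
Move 4: P1 pit3 -> P1=[5,0,5,0,1,2](3) P2=[6,6,5,3,3,5](0)
Move 5: P2 pit4 -> P1=[6,0,5,0,1,2](3) P2=[6,6,5,3,0,6](1)
Move 6: P1 pit0 -> P1=[0,1,6,1,2,3](4) P2=[6,6,5,3,0,6](1)
Move 7: P2 pit0 -> P1=[0,1,6,1,2,3](4) P2=[0,7,6,4,1,7](2)
Move 8: P1 pit2 -> P1=[0,1,0,2,3,4](5) P2=[1,8,6,4,1,7](2)

Answer: 5 2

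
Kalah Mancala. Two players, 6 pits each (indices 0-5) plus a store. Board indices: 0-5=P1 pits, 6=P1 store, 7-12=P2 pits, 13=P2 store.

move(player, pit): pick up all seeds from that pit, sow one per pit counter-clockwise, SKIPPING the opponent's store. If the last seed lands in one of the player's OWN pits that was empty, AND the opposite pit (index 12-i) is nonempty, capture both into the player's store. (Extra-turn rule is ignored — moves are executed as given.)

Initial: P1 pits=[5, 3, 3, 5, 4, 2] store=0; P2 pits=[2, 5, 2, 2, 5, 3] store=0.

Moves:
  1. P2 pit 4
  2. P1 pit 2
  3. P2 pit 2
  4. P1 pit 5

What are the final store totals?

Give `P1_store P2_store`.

Move 1: P2 pit4 -> P1=[6,4,4,5,4,2](0) P2=[2,5,2,2,0,4](1)
Move 2: P1 pit2 -> P1=[6,4,0,6,5,3](1) P2=[2,5,2,2,0,4](1)
Move 3: P2 pit2 -> P1=[6,0,0,6,5,3](1) P2=[2,5,0,3,0,4](6)
Move 4: P1 pit5 -> P1=[6,0,0,6,5,0](2) P2=[3,6,0,3,0,4](6)

Answer: 2 6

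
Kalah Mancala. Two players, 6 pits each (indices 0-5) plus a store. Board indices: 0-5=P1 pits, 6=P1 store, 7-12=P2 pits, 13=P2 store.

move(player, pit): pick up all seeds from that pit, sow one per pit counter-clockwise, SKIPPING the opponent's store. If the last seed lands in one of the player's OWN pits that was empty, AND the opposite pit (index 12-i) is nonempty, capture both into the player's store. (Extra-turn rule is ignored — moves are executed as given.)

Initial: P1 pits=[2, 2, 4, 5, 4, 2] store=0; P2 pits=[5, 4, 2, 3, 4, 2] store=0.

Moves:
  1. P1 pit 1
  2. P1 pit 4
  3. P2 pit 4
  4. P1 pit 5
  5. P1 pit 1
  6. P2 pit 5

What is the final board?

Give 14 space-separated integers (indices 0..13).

Answer: 4 1 6 6 0 0 2 7 6 2 3 0 0 2

Derivation:
Move 1: P1 pit1 -> P1=[2,0,5,6,4,2](0) P2=[5,4,2,3,4,2](0)
Move 2: P1 pit4 -> P1=[2,0,5,6,0,3](1) P2=[6,5,2,3,4,2](0)
Move 3: P2 pit4 -> P1=[3,1,5,6,0,3](1) P2=[6,5,2,3,0,3](1)
Move 4: P1 pit5 -> P1=[3,1,5,6,0,0](2) P2=[7,6,2,3,0,3](1)
Move 5: P1 pit1 -> P1=[3,0,6,6,0,0](2) P2=[7,6,2,3,0,3](1)
Move 6: P2 pit5 -> P1=[4,1,6,6,0,0](2) P2=[7,6,2,3,0,0](2)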